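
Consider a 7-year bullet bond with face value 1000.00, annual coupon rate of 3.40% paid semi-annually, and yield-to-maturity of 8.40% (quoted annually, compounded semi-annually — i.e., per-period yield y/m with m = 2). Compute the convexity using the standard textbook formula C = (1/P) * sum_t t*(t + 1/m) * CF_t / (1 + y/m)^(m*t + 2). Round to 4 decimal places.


Answer: Convexity = 40.6008

Derivation:
Coupon per period c = face * coupon_rate / m = 17.000000
Periods per year m = 2; per-period yield y/m = 0.042000
Number of cashflows N = 14
Cashflows (t years, CF_t, discount factor 1/(1+y/m)^(m*t), PV):
  t = 0.5000: CF_t = 17.000000, DF = 0.959693, PV = 16.314779
  t = 1.0000: CF_t = 17.000000, DF = 0.921010, PV = 15.657178
  t = 1.5000: CF_t = 17.000000, DF = 0.883887, PV = 15.026082
  t = 2.0000: CF_t = 17.000000, DF = 0.848260, PV = 14.420425
  t = 2.5000: CF_t = 17.000000, DF = 0.814069, PV = 13.839179
  t = 3.0000: CF_t = 17.000000, DF = 0.781257, PV = 13.281362
  t = 3.5000: CF_t = 17.000000, DF = 0.749766, PV = 12.746029
  t = 4.0000: CF_t = 17.000000, DF = 0.719545, PV = 12.232273
  t = 4.5000: CF_t = 17.000000, DF = 0.690543, PV = 11.739226
  t = 5.0000: CF_t = 17.000000, DF = 0.662709, PV = 11.266051
  t = 5.5000: CF_t = 17.000000, DF = 0.635997, PV = 10.811950
  t = 6.0000: CF_t = 17.000000, DF = 0.610362, PV = 10.376151
  t = 6.5000: CF_t = 17.000000, DF = 0.585760, PV = 9.957919
  t = 7.0000: CF_t = 1017.000000, DF = 0.562150, PV = 571.706181
Price P = sum_t PV_t = 739.374784
Convexity numerator sum_t t*(t + 1/m) * CF_t / (1+y/m)^(m*t + 2):
  t = 0.5000: term = 7.513041
  t = 1.0000: term = 21.630637
  t = 1.5000: term = 41.517537
  t = 2.0000: term = 66.406809
  t = 2.5000: term = 95.595215
  t = 3.0000: term = 128.438868
  t = 3.5000: term = 164.349159
  t = 4.0000: term = 202.788927
  t = 4.5000: term = 243.268866
  t = 5.0000: term = 285.344159
  t = 5.5000: term = 328.611316
  t = 6.0000: term = 372.705209
  t = 6.5000: term = 417.296300
  t = 7.0000: term = 27643.737028
Convexity = (1/P) * sum = 30019.203070 / 739.374784 = 40.600794


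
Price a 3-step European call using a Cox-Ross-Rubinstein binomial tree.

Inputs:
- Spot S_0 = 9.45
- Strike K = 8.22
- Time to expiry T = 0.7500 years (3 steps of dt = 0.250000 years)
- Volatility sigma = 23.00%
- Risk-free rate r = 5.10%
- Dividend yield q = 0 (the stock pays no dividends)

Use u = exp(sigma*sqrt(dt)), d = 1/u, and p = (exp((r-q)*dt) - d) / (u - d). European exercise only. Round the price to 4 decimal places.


dt = T/N = 0.250000
u = exp(sigma*sqrt(dt)) = 1.121873; d = 1/u = 0.891366
p = (exp((r-q)*dt) - d) / (u - d) = 0.526949
Discount per step: exp(-r*dt) = 0.987331
Stock lattice S(k, i) with i counting down-moves:
  k=0: S(0,0) = 9.4500
  k=1: S(1,0) = 10.6017; S(1,1) = 8.4234
  k=2: S(2,0) = 11.8938; S(2,1) = 9.4500; S(2,2) = 7.5083
  k=3: S(3,0) = 13.3433; S(3,1) = 10.6017; S(3,2) = 8.4234; S(3,3) = 6.6927
Terminal payoffs V(N, i) = max(S_T - K, 0):
  V(3,0) = 5.123305; V(3,1) = 2.381704; V(3,2) = 0.203410; V(3,3) = 0.000000
Backward induction: V(k, i) = exp(-r*dt) * [p * V(k+1, i) + (1-p) * V(k+1, i+1)].
  V(2,0) = exp(-r*dt) * [p*5.123305 + (1-p)*2.381704] = 3.777910
  V(2,1) = exp(-r*dt) * [p*2.381704 + (1-p)*0.203410] = 1.334140
  V(2,2) = exp(-r*dt) * [p*0.203410 + (1-p)*0.000000] = 0.105829
  V(1,0) = exp(-r*dt) * [p*3.777910 + (1-p)*1.334140] = 2.588664
  V(1,1) = exp(-r*dt) * [p*1.334140 + (1-p)*0.105829] = 0.743545
  V(0,0) = exp(-r*dt) * [p*2.588664 + (1-p)*0.743545] = 1.694090

Answer: Price = V(0,0) = 1.6941


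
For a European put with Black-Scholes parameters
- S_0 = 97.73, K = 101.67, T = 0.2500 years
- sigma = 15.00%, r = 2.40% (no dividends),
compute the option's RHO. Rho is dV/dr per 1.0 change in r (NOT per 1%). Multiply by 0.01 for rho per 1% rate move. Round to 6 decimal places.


Answer: Rho = -17.331552

Derivation:
d1 = -0.4094826658; d2 = -0.4844826658
phi(d1) = 0.3668594186; exp(-qT) = 1.0000000000; exp(-rT) = 0.9940179641
N(-d2) = 0.6859783183
Rho = -K*T*exp(-rT)*N(-d2) = -101.6700 * 0.2500 * 0.9940179641 * 0.6859783183 = -17.331552


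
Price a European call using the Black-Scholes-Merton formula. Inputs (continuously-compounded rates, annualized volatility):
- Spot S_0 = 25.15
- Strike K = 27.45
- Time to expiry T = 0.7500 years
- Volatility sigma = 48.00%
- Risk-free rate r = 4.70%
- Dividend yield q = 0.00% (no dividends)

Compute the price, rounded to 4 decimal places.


d1 = (ln(S/K) + (r - q + 0.5*sigma^2) * T) / (sigma * sqrt(T)) = 0.08213223
d2 = d1 - sigma * sqrt(T) = -0.33355996
exp(-rT) = 0.96536405; exp(-qT) = 1.00000000
C = S_0 * exp(-qT) * N(d1) - K * exp(-rT) * N(d2)
N(d1) = 0.53272922; N(d2) = 0.36935582
C = 25.1500 * 1.00000000 * 0.53272922 - 27.4500 * 0.96536405 * 0.36935582 = 3.6105

Answer: Price = 3.6105


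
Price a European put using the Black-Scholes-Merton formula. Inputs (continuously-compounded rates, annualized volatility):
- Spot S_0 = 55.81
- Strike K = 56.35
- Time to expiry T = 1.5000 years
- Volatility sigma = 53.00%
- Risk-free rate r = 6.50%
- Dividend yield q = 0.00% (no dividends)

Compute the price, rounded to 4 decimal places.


d1 = (ln(S/K) + (r - q + 0.5*sigma^2) * T) / (sigma * sqrt(T)) = 0.45992763
d2 = d1 - sigma * sqrt(T) = -0.18918715
exp(-rT) = 0.90710234; exp(-qT) = 1.00000000
P = K * exp(-rT) * N(-d2) - S_0 * exp(-qT) * N(-d1)
N(-d1) = 0.32278408; N(-d2) = 0.57502693
P = 56.3500 * 0.90710234 * 0.57502693 - 55.8100 * 1.00000000 * 0.32278408 = 11.3780

Answer: Price = 11.3780


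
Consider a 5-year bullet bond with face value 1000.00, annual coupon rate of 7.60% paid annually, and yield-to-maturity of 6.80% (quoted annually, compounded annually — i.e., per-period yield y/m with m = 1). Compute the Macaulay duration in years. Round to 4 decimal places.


Coupon per period c = face * coupon_rate / m = 76.000000
Periods per year m = 1; per-period yield y/m = 0.068000
Number of cashflows N = 5
Cashflows (t years, CF_t, discount factor 1/(1+y/m)^(m*t), PV):
  t = 1.0000: CF_t = 76.000000, DF = 0.936330, PV = 71.161049
  t = 2.0000: CF_t = 76.000000, DF = 0.876713, PV = 66.630195
  t = 3.0000: CF_t = 76.000000, DF = 0.820892, PV = 62.387823
  t = 4.0000: CF_t = 76.000000, DF = 0.768626, PV = 58.415565
  t = 5.0000: CF_t = 1076.000000, DF = 0.719687, PV = 774.383352
Price P = sum_t PV_t = 1032.977985
Macaulay numerator sum_t t * PV_t:
  t * PV_t at t = 1.0000: 71.161049
  t * PV_t at t = 2.0000: 133.260391
  t * PV_t at t = 3.0000: 187.163470
  t * PV_t at t = 4.0000: 233.662260
  t * PV_t at t = 5.0000: 3871.916761
Macaulay duration D = (sum_t t * PV_t) / P = 4497.163931 / 1032.977985 = 4.353591

Answer: Macaulay duration = 4.3536 years


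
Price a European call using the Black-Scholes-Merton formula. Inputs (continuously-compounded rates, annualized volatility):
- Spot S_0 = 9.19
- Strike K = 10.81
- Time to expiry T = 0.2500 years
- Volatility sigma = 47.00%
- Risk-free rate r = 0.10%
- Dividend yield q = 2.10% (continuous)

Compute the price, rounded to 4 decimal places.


d1 = (ln(S/K) + (r - q + 0.5*sigma^2) * T) / (sigma * sqrt(T)) = -0.59465189
d2 = d1 - sigma * sqrt(T) = -0.82965189
exp(-rT) = 0.99975003; exp(-qT) = 0.99476376
C = S_0 * exp(-qT) * N(d1) - K * exp(-rT) * N(d2)
N(d1) = 0.27603809; N(d2) = 0.20336781
C = 9.1900 * 0.99476376 * 0.27603809 - 10.8100 * 0.99975003 * 0.20336781 = 0.3257

Answer: Price = 0.3257


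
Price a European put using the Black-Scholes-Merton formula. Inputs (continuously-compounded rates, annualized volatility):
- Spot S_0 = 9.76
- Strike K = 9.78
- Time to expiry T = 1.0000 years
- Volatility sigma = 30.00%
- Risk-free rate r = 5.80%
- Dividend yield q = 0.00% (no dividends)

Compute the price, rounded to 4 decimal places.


Answer: Price = 0.8860

Derivation:
d1 = (ln(S/K) + (r - q + 0.5*sigma^2) * T) / (sigma * sqrt(T)) = 0.33650972
d2 = d1 - sigma * sqrt(T) = 0.03650972
exp(-rT) = 0.94364995; exp(-qT) = 1.00000000
P = K * exp(-rT) * N(-d2) - S_0 * exp(-qT) * N(-d1)
N(-d1) = 0.36824326; N(-d2) = 0.48543796
P = 9.7800 * 0.94364995 * 0.48543796 - 9.7600 * 1.00000000 * 0.36824326 = 0.8860


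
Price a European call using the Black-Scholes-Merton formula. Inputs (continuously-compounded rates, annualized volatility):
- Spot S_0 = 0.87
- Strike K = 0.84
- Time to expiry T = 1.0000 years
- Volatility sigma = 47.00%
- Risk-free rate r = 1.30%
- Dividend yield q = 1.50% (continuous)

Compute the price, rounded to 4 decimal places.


Answer: Price = 0.1710

Derivation:
d1 = (ln(S/K) + (r - q + 0.5*sigma^2) * T) / (sigma * sqrt(T)) = 0.30540706
d2 = d1 - sigma * sqrt(T) = -0.16459294
exp(-rT) = 0.98708414; exp(-qT) = 0.98511194
C = S_0 * exp(-qT) * N(d1) - K * exp(-rT) * N(d2)
N(d1) = 0.61997193; N(d2) = 0.43463220
C = 0.8700 * 0.98511194 * 0.61997193 - 0.8400 * 0.98708414 * 0.43463220 = 0.1710


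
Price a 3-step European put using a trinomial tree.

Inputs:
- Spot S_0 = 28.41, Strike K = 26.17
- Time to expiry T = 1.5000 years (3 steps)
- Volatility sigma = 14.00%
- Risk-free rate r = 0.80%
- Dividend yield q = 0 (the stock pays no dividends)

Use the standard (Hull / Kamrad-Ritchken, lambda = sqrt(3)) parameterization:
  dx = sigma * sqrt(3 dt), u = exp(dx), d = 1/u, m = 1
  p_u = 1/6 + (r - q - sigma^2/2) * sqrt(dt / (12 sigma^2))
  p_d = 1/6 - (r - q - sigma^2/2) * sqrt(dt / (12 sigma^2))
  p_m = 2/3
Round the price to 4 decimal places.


dt = T/N = 0.500000; dx = sigma*sqrt(3*dt) = 0.171464
u = exp(dx) = 1.187042; d = 1/u = 0.842430
p_u = 0.164042, p_m = 0.666667, p_d = 0.169291
Discount per step: exp(-r*dt) = 0.996008
Stock lattice S(k, j) with j the centered position index:
  k=0: S(0,+0) = 28.4100
  k=1: S(1,-1) = 23.9334; S(1,+0) = 28.4100; S(1,+1) = 33.7239
  k=2: S(2,-2) = 20.1623; S(2,-1) = 23.9334; S(2,+0) = 28.4100; S(2,+1) = 33.7239; S(2,+2) = 40.0316
  k=3: S(3,-3) = 16.9853; S(3,-2) = 20.1623; S(3,-1) = 23.9334; S(3,+0) = 28.4100; S(3,+1) = 33.7239; S(3,+2) = 40.0316; S(3,+3) = 47.5192
Terminal payoffs V(N, j) = max(K - S_T, 0):
  V(3,-3) = 9.184699; V(3,-2) = 6.007738; V(3,-1) = 2.236554; V(3,+0) = 0.000000; V(3,+1) = 0.000000; V(3,+2) = 0.000000; V(3,+3) = 0.000000
Backward induction: V(k, j) = exp(-r*dt) * [p_u * V(k+1, j+1) + p_m * V(k+1, j) + p_d * V(k+1, j-1)]
  V(2,-2) = exp(-r*dt) * [p_u*2.236554 + p_m*6.007738 + p_d*9.184699] = 5.903275
  V(2,-1) = exp(-r*dt) * [p_u*0.000000 + p_m*2.236554 + p_d*6.007738] = 2.498080
  V(2,+0) = exp(-r*dt) * [p_u*0.000000 + p_m*0.000000 + p_d*2.236554] = 0.377117
  V(2,+1) = exp(-r*dt) * [p_u*0.000000 + p_m*0.000000 + p_d*0.000000] = 0.000000
  V(2,+2) = exp(-r*dt) * [p_u*0.000000 + p_m*0.000000 + p_d*0.000000] = 0.000000
  V(1,-1) = exp(-r*dt) * [p_u*0.377117 + p_m*2.498080 + p_d*5.903275] = 2.715737
  V(1,+0) = exp(-r*dt) * [p_u*0.000000 + p_m*0.377117 + p_d*2.498080] = 0.671622
  V(1,+1) = exp(-r*dt) * [p_u*0.000000 + p_m*0.000000 + p_d*0.377117] = 0.063588
  V(0,+0) = exp(-r*dt) * [p_u*0.063588 + p_m*0.671622 + p_d*2.715737] = 0.914265

Answer: Price = V(0,0) = 0.9143


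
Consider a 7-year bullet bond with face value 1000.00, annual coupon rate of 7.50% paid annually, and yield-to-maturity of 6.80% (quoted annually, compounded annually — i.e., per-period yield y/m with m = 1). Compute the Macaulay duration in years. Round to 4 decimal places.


Coupon per period c = face * coupon_rate / m = 75.000000
Periods per year m = 1; per-period yield y/m = 0.068000
Number of cashflows N = 7
Cashflows (t years, CF_t, discount factor 1/(1+y/m)^(m*t), PV):
  t = 1.0000: CF_t = 75.000000, DF = 0.936330, PV = 70.224719
  t = 2.0000: CF_t = 75.000000, DF = 0.876713, PV = 65.753482
  t = 3.0000: CF_t = 75.000000, DF = 0.820892, PV = 61.566931
  t = 4.0000: CF_t = 75.000000, DF = 0.768626, PV = 57.646939
  t = 5.0000: CF_t = 75.000000, DF = 0.719687, PV = 53.976535
  t = 6.0000: CF_t = 75.000000, DF = 0.673864, PV = 50.539827
  t = 7.0000: CF_t = 1075.000000, DF = 0.630959, PV = 678.281068
Price P = sum_t PV_t = 1037.989501
Macaulay numerator sum_t t * PV_t:
  t * PV_t at t = 1.0000: 70.224719
  t * PV_t at t = 2.0000: 131.506965
  t * PV_t at t = 3.0000: 184.700793
  t * PV_t at t = 4.0000: 230.587757
  t * PV_t at t = 5.0000: 269.882674
  t * PV_t at t = 6.0000: 303.238959
  t * PV_t at t = 7.0000: 4747.967477
Macaulay duration D = (sum_t t * PV_t) / P = 5938.109343 / 1037.989501 = 5.720780

Answer: Macaulay duration = 5.7208 years


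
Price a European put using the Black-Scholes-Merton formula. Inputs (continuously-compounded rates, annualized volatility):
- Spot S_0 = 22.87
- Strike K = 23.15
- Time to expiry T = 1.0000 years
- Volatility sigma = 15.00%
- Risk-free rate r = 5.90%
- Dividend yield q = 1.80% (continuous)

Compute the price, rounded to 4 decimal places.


Answer: Price = 1.0290

Derivation:
d1 = (ln(S/K) + (r - q + 0.5*sigma^2) * T) / (sigma * sqrt(T)) = 0.26720818
d2 = d1 - sigma * sqrt(T) = 0.11720818
exp(-rT) = 0.94270677; exp(-qT) = 0.98216103
P = K * exp(-rT) * N(-d2) - S_0 * exp(-qT) * N(-d1)
N(-d1) = 0.39465444; N(-d2) = 0.45334754
P = 23.1500 * 0.94270677 * 0.45334754 - 22.8700 * 0.98216103 * 0.39465444 = 1.0290


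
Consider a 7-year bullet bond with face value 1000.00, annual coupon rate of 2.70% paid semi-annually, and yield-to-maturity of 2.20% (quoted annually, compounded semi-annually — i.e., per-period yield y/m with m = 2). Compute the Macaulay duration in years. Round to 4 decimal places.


Answer: Macaulay duration = 6.4363 years

Derivation:
Coupon per period c = face * coupon_rate / m = 13.500000
Periods per year m = 2; per-period yield y/m = 0.011000
Number of cashflows N = 14
Cashflows (t years, CF_t, discount factor 1/(1+y/m)^(m*t), PV):
  t = 0.5000: CF_t = 13.500000, DF = 0.989120, PV = 13.353116
  t = 1.0000: CF_t = 13.500000, DF = 0.978358, PV = 13.207830
  t = 1.5000: CF_t = 13.500000, DF = 0.967713, PV = 13.064124
  t = 2.0000: CF_t = 13.500000, DF = 0.957184, PV = 12.921982
  t = 2.5000: CF_t = 13.500000, DF = 0.946769, PV = 12.781387
  t = 3.0000: CF_t = 13.500000, DF = 0.936468, PV = 12.642322
  t = 3.5000: CF_t = 13.500000, DF = 0.926279, PV = 12.504769
  t = 4.0000: CF_t = 13.500000, DF = 0.916201, PV = 12.368713
  t = 4.5000: CF_t = 13.500000, DF = 0.906232, PV = 12.234138
  t = 5.0000: CF_t = 13.500000, DF = 0.896372, PV = 12.101027
  t = 5.5000: CF_t = 13.500000, DF = 0.886620, PV = 11.969364
  t = 6.0000: CF_t = 13.500000, DF = 0.876973, PV = 11.839133
  t = 6.5000: CF_t = 13.500000, DF = 0.867431, PV = 11.710320
  t = 7.0000: CF_t = 1013.500000, DF = 0.857993, PV = 869.576060
Price P = sum_t PV_t = 1032.274284
Macaulay numerator sum_t t * PV_t:
  t * PV_t at t = 0.5000: 6.676558
  t * PV_t at t = 1.0000: 13.207830
  t * PV_t at t = 1.5000: 19.596186
  t * PV_t at t = 2.0000: 25.843965
  t * PV_t at t = 2.5000: 31.953468
  t * PV_t at t = 3.0000: 37.926965
  t * PV_t at t = 3.5000: 43.766692
  t * PV_t at t = 4.0000: 49.474853
  t * PV_t at t = 4.5000: 55.053620
  t * PV_t at t = 5.0000: 60.505133
  t * PV_t at t = 5.5000: 65.831499
  t * PV_t at t = 6.0000: 71.034798
  t * PV_t at t = 6.5000: 76.117077
  t * PV_t at t = 7.0000: 6087.032419
Macaulay duration D = (sum_t t * PV_t) / P = 6644.021063 / 1032.274284 = 6.436294


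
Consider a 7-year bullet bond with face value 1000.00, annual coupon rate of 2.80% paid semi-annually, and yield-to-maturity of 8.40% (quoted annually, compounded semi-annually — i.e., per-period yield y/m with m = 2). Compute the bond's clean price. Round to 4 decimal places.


Coupon per period c = face * coupon_rate / m = 14.000000
Periods per year m = 2; per-period yield y/m = 0.042000
Number of cashflows N = 14
Cashflows (t years, CF_t, discount factor 1/(1+y/m)^(m*t), PV):
  t = 0.5000: CF_t = 14.000000, DF = 0.959693, PV = 13.435701
  t = 1.0000: CF_t = 14.000000, DF = 0.921010, PV = 12.894146
  t = 1.5000: CF_t = 14.000000, DF = 0.883887, PV = 12.374421
  t = 2.0000: CF_t = 14.000000, DF = 0.848260, PV = 11.875644
  t = 2.5000: CF_t = 14.000000, DF = 0.814069, PV = 11.396971
  t = 3.0000: CF_t = 14.000000, DF = 0.781257, PV = 10.937592
  t = 3.5000: CF_t = 14.000000, DF = 0.749766, PV = 10.496729
  t = 4.0000: CF_t = 14.000000, DF = 0.719545, PV = 10.073637
  t = 4.5000: CF_t = 14.000000, DF = 0.690543, PV = 9.667598
  t = 5.0000: CF_t = 14.000000, DF = 0.662709, PV = 9.277925
  t = 5.5000: CF_t = 14.000000, DF = 0.635997, PV = 8.903958
  t = 6.0000: CF_t = 14.000000, DF = 0.610362, PV = 8.545066
  t = 6.5000: CF_t = 14.000000, DF = 0.585760, PV = 8.200639
  t = 7.0000: CF_t = 1014.000000, DF = 0.562150, PV = 570.019732
Price P = sum_t PV_t = 708.099758

Answer: Price = 708.0998


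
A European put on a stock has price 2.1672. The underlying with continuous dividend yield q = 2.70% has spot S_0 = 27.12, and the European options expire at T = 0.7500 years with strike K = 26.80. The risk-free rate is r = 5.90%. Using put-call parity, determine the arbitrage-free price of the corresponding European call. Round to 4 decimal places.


Answer: Call price = 3.1036

Derivation:
Put-call parity: C - P = S_0 * exp(-qT) - K * exp(-rT).
S_0 * exp(-qT) = 27.1200 * 0.97995365 = 26.57634310
K * exp(-rT) = 26.8000 * 0.95671475 = 25.63995527
C = P + S*exp(-qT) - K*exp(-rT)
C = 2.1672 + 26.57634310 - 25.63995527 = 3.1036


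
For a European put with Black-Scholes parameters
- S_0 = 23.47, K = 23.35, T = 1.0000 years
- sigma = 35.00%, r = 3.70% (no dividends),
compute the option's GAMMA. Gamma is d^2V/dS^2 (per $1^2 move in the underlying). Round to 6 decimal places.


d1 = 0.2953600736; d2 = -0.0546399264
phi(d1) = 0.3819149574; exp(-qT) = 1.0000000000; exp(-rT) = 0.9636761353
Gamma = exp(-qT) * phi(d1) / (S * sigma * sqrt(T)) = 1.0000000000 * 0.3819149574 / (23.4700 * 0.3500 * 1.0000000000) = 0.046493

Answer: Gamma = 0.046493


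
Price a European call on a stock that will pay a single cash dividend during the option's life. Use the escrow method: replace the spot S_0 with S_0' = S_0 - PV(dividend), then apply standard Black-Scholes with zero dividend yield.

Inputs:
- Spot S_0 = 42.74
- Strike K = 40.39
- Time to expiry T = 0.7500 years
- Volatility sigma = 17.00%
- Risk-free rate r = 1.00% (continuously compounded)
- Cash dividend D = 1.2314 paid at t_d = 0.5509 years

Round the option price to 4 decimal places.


PV(D) = D * exp(-r * t_d) = 1.2314 * 0.99450615 = 1.22463487
S_0' = S_0 - PV(D) = 42.7400 - 1.22463487 = 41.51536513
d1 = (ln(S_0'/K) + (r + sigma^2/2)*T) / (sigma*sqrt(T)) = 0.31121810
d2 = d1 - sigma*sqrt(T) = 0.16399378
exp(-rT) = 0.99252805
N(d1) = 0.62218259; N(d2) = 0.56513198
C = S_0' * N(d1) - K * exp(-rT) * N(d2) = 41.51536513 * 0.62218259 - 40.3900 * 0.99252805 * 0.56513198 = 3.1750

Answer: Price = 3.1750


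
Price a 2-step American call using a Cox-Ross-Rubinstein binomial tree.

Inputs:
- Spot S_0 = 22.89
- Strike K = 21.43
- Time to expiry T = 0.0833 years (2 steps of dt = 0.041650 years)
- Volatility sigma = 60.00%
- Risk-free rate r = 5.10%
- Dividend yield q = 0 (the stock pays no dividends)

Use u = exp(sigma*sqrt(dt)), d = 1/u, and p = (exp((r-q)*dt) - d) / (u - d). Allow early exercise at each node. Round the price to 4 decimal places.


Answer: Price = V(0,0) = 2.5035

Derivation:
dt = T/N = 0.041650
u = exp(sigma*sqrt(dt)) = 1.130263; d = 1/u = 0.884750
p = (exp((r-q)*dt) - d) / (u - d) = 0.478087
Discount per step: exp(-r*dt) = 0.997878
Stock lattice S(k, i) with i counting down-moves:
  k=0: S(0,0) = 22.8900
  k=1: S(1,0) = 25.8717; S(1,1) = 20.2519
  k=2: S(2,0) = 29.2418; S(2,1) = 22.8900; S(2,2) = 17.9179
Terminal payoffs V(N, i) = max(S_T - K, 0):
  V(2,0) = 7.811827; V(2,1) = 1.460000; V(2,2) = 0.000000
Backward induction: V(k, i) = exp(-r*dt) * [p * V(k+1, i) + (1-p) * V(k+1, i+1)]; then take max(V_cont, immediate exercise) for American.
  V(1,0) = exp(-r*dt) * [p*7.811827 + (1-p)*1.460000] = 4.487183; exercise = 4.441711; V(1,0) = max -> 4.487183
  V(1,1) = exp(-r*dt) * [p*1.460000 + (1-p)*0.000000] = 0.696526; exercise = 0.000000; V(1,1) = max -> 0.696526
  V(0,0) = exp(-r*dt) * [p*4.487183 + (1-p)*0.696526] = 2.503465; exercise = 1.460000; V(0,0) = max -> 2.503465


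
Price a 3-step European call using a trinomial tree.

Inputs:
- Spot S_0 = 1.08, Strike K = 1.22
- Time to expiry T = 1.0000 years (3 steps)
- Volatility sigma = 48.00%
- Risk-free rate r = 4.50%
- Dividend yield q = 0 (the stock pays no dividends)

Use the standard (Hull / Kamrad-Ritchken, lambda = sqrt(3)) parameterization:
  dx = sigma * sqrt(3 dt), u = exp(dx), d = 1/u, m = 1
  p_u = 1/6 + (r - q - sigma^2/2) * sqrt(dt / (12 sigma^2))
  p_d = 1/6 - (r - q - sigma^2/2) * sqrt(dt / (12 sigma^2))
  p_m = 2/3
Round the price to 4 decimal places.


dt = T/N = 0.333333; dx = sigma*sqrt(3*dt) = 0.480000
u = exp(dx) = 1.616074; d = 1/u = 0.618783
p_u = 0.142292, p_m = 0.666667, p_d = 0.191042
Discount per step: exp(-r*dt) = 0.985112
Stock lattice S(k, j) with j the centered position index:
  k=0: S(0,+0) = 1.0800
  k=1: S(1,-1) = 0.6683; S(1,+0) = 1.0800; S(1,+1) = 1.7454
  k=2: S(2,-2) = 0.4135; S(2,-1) = 0.6683; S(2,+0) = 1.0800; S(2,+1) = 1.7454; S(2,+2) = 2.8206
  k=3: S(3,-3) = 0.2559; S(3,-2) = 0.4135; S(3,-1) = 0.6683; S(3,+0) = 1.0800; S(3,+1) = 1.7454; S(3,+2) = 2.8206; S(3,+3) = 4.5584
Terminal payoffs V(N, j) = max(S_T - K, 0):
  V(3,-3) = 0.000000; V(3,-2) = 0.000000; V(3,-1) = 0.000000; V(3,+0) = 0.000000; V(3,+1) = 0.525360; V(3,+2) = 1.600632; V(3,+3) = 3.338351
Backward induction: V(k, j) = exp(-r*dt) * [p_u * V(k+1, j+1) + p_m * V(k+1, j) + p_d * V(k+1, j-1)]
  V(2,-2) = exp(-r*dt) * [p_u*0.000000 + p_m*0.000000 + p_d*0.000000] = 0.000000
  V(2,-1) = exp(-r*dt) * [p_u*0.000000 + p_m*0.000000 + p_d*0.000000] = 0.000000
  V(2,+0) = exp(-r*dt) * [p_u*0.525360 + p_m*0.000000 + p_d*0.000000] = 0.073641
  V(2,+1) = exp(-r*dt) * [p_u*1.600632 + p_m*0.525360 + p_d*0.000000] = 0.569392
  V(2,+2) = exp(-r*dt) * [p_u*3.338351 + p_m*1.600632 + p_d*0.525360] = 1.618020
  V(1,-1) = exp(-r*dt) * [p_u*0.073641 + p_m*0.000000 + p_d*0.000000] = 0.010323
  V(1,+0) = exp(-r*dt) * [p_u*0.569392 + p_m*0.073641 + p_d*0.000000] = 0.128177
  V(1,+1) = exp(-r*dt) * [p_u*1.618020 + p_m*0.569392 + p_d*0.073641] = 0.614605
  V(0,+0) = exp(-r*dt) * [p_u*0.614605 + p_m*0.128177 + p_d*0.010323] = 0.172273

Answer: Price = V(0,0) = 0.1723


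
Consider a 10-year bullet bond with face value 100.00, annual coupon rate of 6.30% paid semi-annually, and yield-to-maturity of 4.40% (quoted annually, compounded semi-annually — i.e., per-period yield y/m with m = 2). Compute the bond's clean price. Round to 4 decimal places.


Answer: Price = 115.2382

Derivation:
Coupon per period c = face * coupon_rate / m = 3.150000
Periods per year m = 2; per-period yield y/m = 0.022000
Number of cashflows N = 20
Cashflows (t years, CF_t, discount factor 1/(1+y/m)^(m*t), PV):
  t = 0.5000: CF_t = 3.150000, DF = 0.978474, PV = 3.082192
  t = 1.0000: CF_t = 3.150000, DF = 0.957411, PV = 3.015843
  t = 1.5000: CF_t = 3.150000, DF = 0.936801, PV = 2.950923
  t = 2.0000: CF_t = 3.150000, DF = 0.916635, PV = 2.887400
  t = 2.5000: CF_t = 3.150000, DF = 0.896903, PV = 2.825245
  t = 3.0000: CF_t = 3.150000, DF = 0.877596, PV = 2.764427
  t = 3.5000: CF_t = 3.150000, DF = 0.858704, PV = 2.704919
  t = 4.0000: CF_t = 3.150000, DF = 0.840220, PV = 2.646692
  t = 4.5000: CF_t = 3.150000, DF = 0.822133, PV = 2.589718
  t = 5.0000: CF_t = 3.150000, DF = 0.804435, PV = 2.533971
  t = 5.5000: CF_t = 3.150000, DF = 0.787119, PV = 2.479423
  t = 6.0000: CF_t = 3.150000, DF = 0.770175, PV = 2.426050
  t = 6.5000: CF_t = 3.150000, DF = 0.753596, PV = 2.373826
  t = 7.0000: CF_t = 3.150000, DF = 0.737373, PV = 2.322726
  t = 7.5000: CF_t = 3.150000, DF = 0.721500, PV = 2.272726
  t = 8.0000: CF_t = 3.150000, DF = 0.705969, PV = 2.223803
  t = 8.5000: CF_t = 3.150000, DF = 0.690772, PV = 2.175932
  t = 9.0000: CF_t = 3.150000, DF = 0.675902, PV = 2.129092
  t = 9.5000: CF_t = 3.150000, DF = 0.661352, PV = 2.083260
  t = 10.0000: CF_t = 103.150000, DF = 0.647116, PV = 66.750007
Price P = sum_t PV_t = 115.238176


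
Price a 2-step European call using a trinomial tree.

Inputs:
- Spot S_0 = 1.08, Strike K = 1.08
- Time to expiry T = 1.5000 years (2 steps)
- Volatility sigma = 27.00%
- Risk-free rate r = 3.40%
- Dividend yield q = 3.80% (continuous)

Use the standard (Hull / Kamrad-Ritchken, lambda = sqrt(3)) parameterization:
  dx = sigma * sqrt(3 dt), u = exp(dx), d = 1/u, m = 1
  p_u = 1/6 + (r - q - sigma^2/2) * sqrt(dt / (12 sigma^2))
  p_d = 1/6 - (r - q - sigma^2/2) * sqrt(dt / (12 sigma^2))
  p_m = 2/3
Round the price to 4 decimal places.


Answer: Price = V(0,0) = 0.1097

Derivation:
dt = T/N = 0.750000; dx = sigma*sqrt(3*dt) = 0.405000
u = exp(dx) = 1.499303; d = 1/u = 0.666977
p_u = 0.129213, p_m = 0.666667, p_d = 0.204120
Discount per step: exp(-r*dt) = 0.974822
Stock lattice S(k, j) with j the centered position index:
  k=0: S(0,+0) = 1.0800
  k=1: S(1,-1) = 0.7203; S(1,+0) = 1.0800; S(1,+1) = 1.6192
  k=2: S(2,-2) = 0.4804; S(2,-1) = 0.7203; S(2,+0) = 1.0800; S(2,+1) = 1.6192; S(2,+2) = 2.4277
Terminal payoffs V(N, j) = max(S_T - K, 0):
  V(2,-2) = 0.000000; V(2,-1) = 0.000000; V(2,+0) = 0.000000; V(2,+1) = 0.539247; V(2,+2) = 1.347741
Backward induction: V(k, j) = exp(-r*dt) * [p_u * V(k+1, j+1) + p_m * V(k+1, j) + p_d * V(k+1, j-1)]
  V(1,-1) = exp(-r*dt) * [p_u*0.000000 + p_m*0.000000 + p_d*0.000000] = 0.000000
  V(1,+0) = exp(-r*dt) * [p_u*0.539247 + p_m*0.000000 + p_d*0.000000] = 0.067923
  V(1,+1) = exp(-r*dt) * [p_u*1.347741 + p_m*0.539247 + p_d*0.000000] = 0.520207
  V(0,+0) = exp(-r*dt) * [p_u*0.520207 + p_m*0.067923 + p_d*0.000000] = 0.109667


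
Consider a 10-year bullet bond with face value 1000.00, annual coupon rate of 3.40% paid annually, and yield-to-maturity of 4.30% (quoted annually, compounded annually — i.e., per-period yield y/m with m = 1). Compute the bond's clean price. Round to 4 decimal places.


Coupon per period c = face * coupon_rate / m = 34.000000
Periods per year m = 1; per-period yield y/m = 0.043000
Number of cashflows N = 10
Cashflows (t years, CF_t, discount factor 1/(1+y/m)^(m*t), PV):
  t = 1.0000: CF_t = 34.000000, DF = 0.958773, PV = 32.598274
  t = 2.0000: CF_t = 34.000000, DF = 0.919245, PV = 31.254338
  t = 3.0000: CF_t = 34.000000, DF = 0.881347, PV = 29.965808
  t = 4.0000: CF_t = 34.000000, DF = 0.845012, PV = 28.730401
  t = 5.0000: CF_t = 34.000000, DF = 0.810174, PV = 27.545926
  t = 6.0000: CF_t = 34.000000, DF = 0.776773, PV = 26.410284
  t = 7.0000: CF_t = 34.000000, DF = 0.744749, PV = 25.321461
  t = 8.0000: CF_t = 34.000000, DF = 0.714045, PV = 24.277527
  t = 9.0000: CF_t = 34.000000, DF = 0.684607, PV = 23.276632
  t = 10.0000: CF_t = 1034.000000, DF = 0.656382, PV = 678.699383
Price P = sum_t PV_t = 928.080033

Answer: Price = 928.0800


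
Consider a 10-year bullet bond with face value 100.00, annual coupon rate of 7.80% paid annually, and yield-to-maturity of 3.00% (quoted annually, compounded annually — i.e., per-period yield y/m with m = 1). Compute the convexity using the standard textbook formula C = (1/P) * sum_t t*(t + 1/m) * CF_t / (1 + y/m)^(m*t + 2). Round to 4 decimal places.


Answer: Convexity = 73.0276

Derivation:
Coupon per period c = face * coupon_rate / m = 7.800000
Periods per year m = 1; per-period yield y/m = 0.030000
Number of cashflows N = 10
Cashflows (t years, CF_t, discount factor 1/(1+y/m)^(m*t), PV):
  t = 1.0000: CF_t = 7.800000, DF = 0.970874, PV = 7.572816
  t = 2.0000: CF_t = 7.800000, DF = 0.942596, PV = 7.352248
  t = 3.0000: CF_t = 7.800000, DF = 0.915142, PV = 7.138105
  t = 4.0000: CF_t = 7.800000, DF = 0.888487, PV = 6.930199
  t = 5.0000: CF_t = 7.800000, DF = 0.862609, PV = 6.728349
  t = 6.0000: CF_t = 7.800000, DF = 0.837484, PV = 6.532377
  t = 7.0000: CF_t = 7.800000, DF = 0.813092, PV = 6.342114
  t = 8.0000: CF_t = 7.800000, DF = 0.789409, PV = 6.157392
  t = 9.0000: CF_t = 7.800000, DF = 0.766417, PV = 5.978051
  t = 10.0000: CF_t = 107.800000, DF = 0.744094, PV = 80.213324
Price P = sum_t PV_t = 140.944974
Convexity numerator sum_t t*(t + 1/m) * CF_t / (1+y/m)^(m*t + 2):
  t = 1.0000: term = 14.276210
  t = 2.0000: term = 41.581194
  t = 3.0000: term = 80.740182
  t = 4.0000: term = 130.647544
  t = 5.0000: term = 190.263414
  t = 6.0000: term = 258.610465
  t = 7.0000: term = 334.770829
  t = 8.0000: term = 417.883143
  t = 9.0000: term = 507.139736
  t = 10.0000: term = 8316.962619
Convexity = (1/P) * sum = 10292.875336 / 140.944974 = 73.027615


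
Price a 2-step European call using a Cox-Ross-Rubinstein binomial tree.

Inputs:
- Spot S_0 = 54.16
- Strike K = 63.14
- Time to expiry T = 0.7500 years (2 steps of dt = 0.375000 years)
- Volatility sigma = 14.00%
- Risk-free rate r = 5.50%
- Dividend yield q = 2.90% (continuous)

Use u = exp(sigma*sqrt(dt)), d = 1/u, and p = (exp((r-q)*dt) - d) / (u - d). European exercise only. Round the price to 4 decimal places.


dt = T/N = 0.375000
u = exp(sigma*sqrt(dt)) = 1.089514; d = 1/u = 0.917840
p = (exp((r-q)*dt) - d) / (u - d) = 0.535651
Discount per step: exp(-r*dt) = 0.979586
Stock lattice S(k, i) with i counting down-moves:
  k=0: S(0,0) = 54.1600
  k=1: S(1,0) = 59.0081; S(1,1) = 49.7102
  k=2: S(2,0) = 64.2902; S(2,1) = 54.1600; S(2,2) = 45.6260
Terminal payoffs V(N, i) = max(S_T - K, 0):
  V(2,0) = 1.150181; V(2,1) = 0.000000; V(2,2) = 0.000000
Backward induction: V(k, i) = exp(-r*dt) * [p * V(k+1, i) + (1-p) * V(k+1, i+1)].
  V(1,0) = exp(-r*dt) * [p*1.150181 + (1-p)*0.000000] = 0.603519
  V(1,1) = exp(-r*dt) * [p*0.000000 + (1-p)*0.000000] = 0.000000
  V(0,0) = exp(-r*dt) * [p*0.603519 + (1-p)*0.000000] = 0.316677

Answer: Price = V(0,0) = 0.3167


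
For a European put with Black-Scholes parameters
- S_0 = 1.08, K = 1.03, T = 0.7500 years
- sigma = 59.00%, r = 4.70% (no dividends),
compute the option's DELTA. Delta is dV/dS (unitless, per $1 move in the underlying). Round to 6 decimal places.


Answer: Delta = -0.338252

Derivation:
d1 = 0.4172378073; d2 = -0.0937171810
phi(d1) = 0.3656852724; exp(-qT) = 1.0000000000; exp(-rT) = 0.9653640451
N(-d1) = 0.3382522369
Delta = -exp(-qT) * N(-d1) = -1.0000000000 * 0.3382522369 = -0.338252


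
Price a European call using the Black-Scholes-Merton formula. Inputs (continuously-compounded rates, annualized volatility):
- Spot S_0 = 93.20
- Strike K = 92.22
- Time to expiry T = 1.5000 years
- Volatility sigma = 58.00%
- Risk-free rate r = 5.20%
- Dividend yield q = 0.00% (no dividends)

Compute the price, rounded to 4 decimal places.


d1 = (ln(S/K) + (r - q + 0.5*sigma^2) * T) / (sigma * sqrt(T)) = 0.47986165
d2 = d1 - sigma * sqrt(T) = -0.23049038
exp(-rT) = 0.92496443; exp(-qT) = 1.00000000
C = S_0 * exp(-qT) * N(d1) - K * exp(-rT) * N(d2)
N(d1) = 0.68433711; N(d2) = 0.40885537
C = 93.2000 * 1.00000000 * 0.68433711 - 92.2200 * 0.92496443 * 0.40885537 = 28.9048

Answer: Price = 28.9048


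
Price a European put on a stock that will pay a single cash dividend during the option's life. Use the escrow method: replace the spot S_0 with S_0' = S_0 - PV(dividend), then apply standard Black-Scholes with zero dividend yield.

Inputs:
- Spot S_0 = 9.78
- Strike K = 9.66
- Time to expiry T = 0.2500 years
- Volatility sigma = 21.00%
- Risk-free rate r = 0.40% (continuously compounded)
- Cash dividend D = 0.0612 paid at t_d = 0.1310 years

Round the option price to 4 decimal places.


PV(D) = D * exp(-r * t_d) = 0.0612 * 0.99947614 = 0.06116794
S_0' = S_0 - PV(D) = 9.7800 - 0.06116794 = 9.71883206
d1 = (ln(S_0'/K) + (r + sigma^2/2)*T) / (sigma*sqrt(T)) = 0.11985052
d2 = d1 - sigma*sqrt(T) = 0.01485052
exp(-rT) = 0.99900050
N(-d1) = 0.45230078; N(-d2) = 0.49407572
P = K * exp(-rT) * N(-d2) - S_0' * N(-d1) = 9.6600 * 0.99900050 * 0.49407572 - 9.71883206 * 0.45230078 = 0.3722

Answer: Price = 0.3722


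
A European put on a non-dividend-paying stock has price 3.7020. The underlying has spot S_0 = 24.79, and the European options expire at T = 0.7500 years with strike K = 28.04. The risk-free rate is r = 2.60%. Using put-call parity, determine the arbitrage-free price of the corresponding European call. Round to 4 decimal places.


Put-call parity: C - P = S_0 * exp(-qT) - K * exp(-rT).
S_0 * exp(-qT) = 24.7900 * 1.00000000 = 24.79000000
K * exp(-rT) = 28.0400 * 0.98068890 = 27.49851662
C = P + S*exp(-qT) - K*exp(-rT)
C = 3.7020 + 24.79000000 - 27.49851662 = 0.9935

Answer: Call price = 0.9935


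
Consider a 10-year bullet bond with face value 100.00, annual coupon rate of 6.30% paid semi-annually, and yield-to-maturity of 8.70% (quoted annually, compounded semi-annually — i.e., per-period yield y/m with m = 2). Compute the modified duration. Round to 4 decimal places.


Answer: Modified duration = 7.0080

Derivation:
Coupon per period c = face * coupon_rate / m = 3.150000
Periods per year m = 2; per-period yield y/m = 0.043500
Number of cashflows N = 20
Cashflows (t years, CF_t, discount factor 1/(1+y/m)^(m*t), PV):
  t = 0.5000: CF_t = 3.150000, DF = 0.958313, PV = 3.018687
  t = 1.0000: CF_t = 3.150000, DF = 0.918365, PV = 2.892848
  t = 1.5000: CF_t = 3.150000, DF = 0.880081, PV = 2.772255
  t = 2.0000: CF_t = 3.150000, DF = 0.843393, PV = 2.656689
  t = 2.5000: CF_t = 3.150000, DF = 0.808235, PV = 2.545941
  t = 3.0000: CF_t = 3.150000, DF = 0.774543, PV = 2.439809
  t = 3.5000: CF_t = 3.150000, DF = 0.742254, PV = 2.338102
  t = 4.0000: CF_t = 3.150000, DF = 0.711312, PV = 2.240634
  t = 4.5000: CF_t = 3.150000, DF = 0.681660, PV = 2.147230
  t = 5.0000: CF_t = 3.150000, DF = 0.653244, PV = 2.057719
  t = 5.5000: CF_t = 3.150000, DF = 0.626013, PV = 1.971939
  t = 6.0000: CF_t = 3.150000, DF = 0.599916, PV = 1.889736
  t = 6.5000: CF_t = 3.150000, DF = 0.574908, PV = 1.810959
  t = 7.0000: CF_t = 3.150000, DF = 0.550942, PV = 1.735466
  t = 7.5000: CF_t = 3.150000, DF = 0.527975, PV = 1.663121
  t = 8.0000: CF_t = 3.150000, DF = 0.505965, PV = 1.593791
  t = 8.5000: CF_t = 3.150000, DF = 0.484873, PV = 1.527351
  t = 9.0000: CF_t = 3.150000, DF = 0.464661, PV = 1.463681
  t = 9.5000: CF_t = 3.150000, DF = 0.445290, PV = 1.402665
  t = 10.0000: CF_t = 103.150000, DF = 0.426728, PV = 44.016972
Price P = sum_t PV_t = 84.185594
First compute Macaulay numerator sum_t t * PV_t:
  t * PV_t at t = 0.5000: 1.509344
  t * PV_t at t = 1.0000: 2.892848
  t * PV_t at t = 1.5000: 4.158383
  t * PV_t at t = 2.0000: 5.313378
  t * PV_t at t = 2.5000: 6.364852
  t * PV_t at t = 3.0000: 7.319427
  t * PV_t at t = 3.5000: 8.183356
  t * PV_t at t = 4.0000: 8.962536
  t * PV_t at t = 4.5000: 9.662533
  t * PV_t at t = 5.0000: 10.288594
  t * PV_t at t = 5.5000: 10.845667
  t * PV_t at t = 6.0000: 11.338415
  t * PV_t at t = 6.5000: 11.771235
  t * PV_t at t = 7.0000: 12.148265
  t * PV_t at t = 7.5000: 12.473405
  t * PV_t at t = 8.0000: 12.750326
  t * PV_t at t = 8.5000: 12.982483
  t * PV_t at t = 9.0000: 13.173128
  t * PV_t at t = 9.5000: 13.325317
  t * PV_t at t = 10.0000: 440.169721
Macaulay duration D = 615.633211 / 84.185594 = 7.312809
Modified duration = D / (1 + y/m) = 7.312809 / (1 + 0.043500) = 7.007963


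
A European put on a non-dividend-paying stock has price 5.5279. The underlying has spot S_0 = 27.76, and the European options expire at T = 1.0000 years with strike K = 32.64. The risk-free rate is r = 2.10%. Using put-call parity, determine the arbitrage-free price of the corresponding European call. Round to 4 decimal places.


Put-call parity: C - P = S_0 * exp(-qT) - K * exp(-rT).
S_0 * exp(-qT) = 27.7600 * 1.00000000 = 27.76000000
K * exp(-rT) = 32.6400 * 0.97921896 = 31.96170700
C = P + S*exp(-qT) - K*exp(-rT)
C = 5.5279 + 27.76000000 - 31.96170700 = 1.3262

Answer: Call price = 1.3262


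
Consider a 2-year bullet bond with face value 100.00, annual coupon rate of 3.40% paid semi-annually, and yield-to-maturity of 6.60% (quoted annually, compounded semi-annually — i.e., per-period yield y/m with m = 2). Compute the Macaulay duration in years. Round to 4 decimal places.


Coupon per period c = face * coupon_rate / m = 1.700000
Periods per year m = 2; per-period yield y/m = 0.033000
Number of cashflows N = 4
Cashflows (t years, CF_t, discount factor 1/(1+y/m)^(m*t), PV):
  t = 0.5000: CF_t = 1.700000, DF = 0.968054, PV = 1.645692
  t = 1.0000: CF_t = 1.700000, DF = 0.937129, PV = 1.593119
  t = 1.5000: CF_t = 1.700000, DF = 0.907192, PV = 1.542226
  t = 2.0000: CF_t = 101.700000, DF = 0.878211, PV = 89.314026
Price P = sum_t PV_t = 94.095063
Macaulay numerator sum_t t * PV_t:
  t * PV_t at t = 0.5000: 0.822846
  t * PV_t at t = 1.0000: 1.593119
  t * PV_t at t = 1.5000: 2.313339
  t * PV_t at t = 2.0000: 178.628052
Macaulay duration D = (sum_t t * PV_t) / P = 183.357356 / 94.095063 = 1.948639

Answer: Macaulay duration = 1.9486 years


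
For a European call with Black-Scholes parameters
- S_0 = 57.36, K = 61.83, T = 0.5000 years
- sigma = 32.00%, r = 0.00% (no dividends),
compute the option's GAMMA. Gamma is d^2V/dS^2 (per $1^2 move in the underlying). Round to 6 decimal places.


Answer: Gamma = 0.030012

Derivation:
d1 = -0.2185025683; d2 = -0.4447767383
phi(d1) = 0.3895316265; exp(-qT) = 1.0000000000; exp(-rT) = 1.0000000000
Gamma = exp(-qT) * phi(d1) / (S * sigma * sqrt(T)) = 1.0000000000 * 0.3895316265 / (57.3600 * 0.3200 * 0.7071067812) = 0.030012


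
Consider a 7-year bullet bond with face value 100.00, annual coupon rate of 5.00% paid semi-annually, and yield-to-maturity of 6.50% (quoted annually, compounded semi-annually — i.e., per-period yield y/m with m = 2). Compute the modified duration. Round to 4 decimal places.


Coupon per period c = face * coupon_rate / m = 2.500000
Periods per year m = 2; per-period yield y/m = 0.032500
Number of cashflows N = 14
Cashflows (t years, CF_t, discount factor 1/(1+y/m)^(m*t), PV):
  t = 0.5000: CF_t = 2.500000, DF = 0.968523, PV = 2.421308
  t = 1.0000: CF_t = 2.500000, DF = 0.938037, PV = 2.345092
  t = 1.5000: CF_t = 2.500000, DF = 0.908510, PV = 2.271276
  t = 2.0000: CF_t = 2.500000, DF = 0.879913, PV = 2.199783
  t = 2.5000: CF_t = 2.500000, DF = 0.852216, PV = 2.130540
  t = 3.0000: CF_t = 2.500000, DF = 0.825391, PV = 2.063477
  t = 3.5000: CF_t = 2.500000, DF = 0.799410, PV = 1.998525
  t = 4.0000: CF_t = 2.500000, DF = 0.774247, PV = 1.935617
  t = 4.5000: CF_t = 2.500000, DF = 0.749876, PV = 1.874690
  t = 5.0000: CF_t = 2.500000, DF = 0.726272, PV = 1.815680
  t = 5.5000: CF_t = 2.500000, DF = 0.703411, PV = 1.758528
  t = 6.0000: CF_t = 2.500000, DF = 0.681270, PV = 1.703175
  t = 6.5000: CF_t = 2.500000, DF = 0.659826, PV = 1.649564
  t = 7.0000: CF_t = 102.500000, DF = 0.639056, PV = 65.503276
Price P = sum_t PV_t = 91.670531
First compute Macaulay numerator sum_t t * PV_t:
  t * PV_t at t = 0.5000: 1.210654
  t * PV_t at t = 1.0000: 2.345092
  t * PV_t at t = 1.5000: 3.406913
  t * PV_t at t = 2.0000: 4.399565
  t * PV_t at t = 2.5000: 5.326350
  t * PV_t at t = 3.0000: 6.190431
  t * PV_t at t = 3.5000: 6.994838
  t * PV_t at t = 4.0000: 7.742470
  t * PV_t at t = 4.5000: 8.436105
  t * PV_t at t = 5.0000: 9.078402
  t * PV_t at t = 5.5000: 9.671905
  t * PV_t at t = 6.0000: 10.219050
  t * PV_t at t = 6.5000: 10.722167
  t * PV_t at t = 7.0000: 458.522932
Macaulay duration D = 544.266875 / 91.670531 = 5.937207
Modified duration = D / (1 + y/m) = 5.937207 / (1 + 0.032500) = 5.750321

Answer: Modified duration = 5.7503


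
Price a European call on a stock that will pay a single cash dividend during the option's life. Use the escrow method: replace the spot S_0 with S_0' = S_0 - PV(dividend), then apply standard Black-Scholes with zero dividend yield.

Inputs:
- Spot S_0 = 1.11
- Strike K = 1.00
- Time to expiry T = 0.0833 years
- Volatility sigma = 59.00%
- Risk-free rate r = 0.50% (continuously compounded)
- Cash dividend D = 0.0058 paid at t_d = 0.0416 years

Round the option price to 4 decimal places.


PV(D) = D * exp(-r * t_d) = 0.0058 * 0.99979202 = 0.00579879
S_0' = S_0 - PV(D) = 1.1100 - 0.00579879 = 1.10420121
d1 = (ln(S_0'/K) + (r + sigma^2/2)*T) / (sigma*sqrt(T)) = 0.66968636
d2 = d1 - sigma*sqrt(T) = 0.49940210
exp(-rT) = 0.99958359
N(d1) = 0.74847113; N(d2) = 0.69125193
C = S_0' * N(d1) - K * exp(-rT) * N(d2) = 1.10420121 * 0.74847113 - 1.0000 * 0.99958359 * 0.69125193 = 0.1355

Answer: Price = 0.1355


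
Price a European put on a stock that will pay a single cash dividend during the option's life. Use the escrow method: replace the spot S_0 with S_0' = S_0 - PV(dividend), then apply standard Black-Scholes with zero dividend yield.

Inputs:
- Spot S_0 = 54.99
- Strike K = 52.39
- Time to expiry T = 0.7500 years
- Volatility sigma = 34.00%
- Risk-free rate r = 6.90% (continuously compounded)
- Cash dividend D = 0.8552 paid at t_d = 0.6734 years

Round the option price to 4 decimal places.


Answer: Price = 4.1198

Derivation:
PV(D) = D * exp(-r * t_d) = 0.8552 * 0.95459835 = 0.81637251
S_0' = S_0 - PV(D) = 54.9900 - 0.81637251 = 54.17362749
d1 = (ln(S_0'/K) + (r + sigma^2/2)*T) / (sigma*sqrt(T)) = 0.43667541
d2 = d1 - sigma*sqrt(T) = 0.14222677
exp(-rT) = 0.94956623
N(-d1) = 0.33117338; N(-d2) = 0.44345044
P = K * exp(-rT) * N(-d2) - S_0' * N(-d1) = 52.3900 * 0.94956623 * 0.44345044 - 54.17362749 * 0.33117338 = 4.1198
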